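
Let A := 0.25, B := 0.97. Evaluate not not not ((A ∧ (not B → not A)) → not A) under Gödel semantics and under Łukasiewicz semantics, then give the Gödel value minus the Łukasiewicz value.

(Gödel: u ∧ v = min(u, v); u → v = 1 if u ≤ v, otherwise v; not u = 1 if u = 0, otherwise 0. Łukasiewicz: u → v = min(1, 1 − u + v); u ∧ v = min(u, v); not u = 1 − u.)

1.00

Gödel evaluation:
  not B: Gödel ¬ of 0.97 = 0 (operand ≠ 0)
  not A: Gödel ¬ of 0.25 = 0 (operand ≠ 0)
  (not B → not A): 0 ≤ 0, so result = 1
  (A ∧ (not B → not A)) = min(0.25, 1) = 0.25
  not A: Gödel ¬ of 0.25 = 0 (operand ≠ 0)
  ((A ∧ (not B → not A)) → not A): 0.25 > 0, so result = 0
  not ((A ∧ (not B → not A)) → not A): Gödel ¬ of 0 = 1 (operand is 0)
  not not ((A ∧ (not B → not A)) → not A): Gödel ¬ of 1 = 0 (operand ≠ 0)
  not not not ((A ∧ (not B → not A)) → not A): Gödel ¬ of 0 = 1 (operand is 0)
  Gödel value = 1
Łukasiewicz evaluation:
  not B: Łukasiewicz ¬ gives 1 − 0.97 = 0.03
  not A: Łukasiewicz ¬ gives 1 − 0.25 = 0.75
  (not B → not A): min(1, 1 − 0.03 + 0.75) = 1
  (A ∧ (not B → not A)) = min(0.25, 1) = 0.25
  not A: Łukasiewicz ¬ gives 1 − 0.25 = 0.75
  ((A ∧ (not B → not A)) → not A): min(1, 1 − 0.25 + 0.75) = 1
  not ((A ∧ (not B → not A)) → not A): Łukasiewicz ¬ gives 1 − 1 = 0
  not not ((A ∧ (not B → not A)) → not A): Łukasiewicz ¬ gives 1 − 0 = 1
  not not not ((A ∧ (not B → not A)) → not A): Łukasiewicz ¬ gives 1 − 1 = 0
  Łukasiewicz value = 0
Difference: 1 − 0 = 1.00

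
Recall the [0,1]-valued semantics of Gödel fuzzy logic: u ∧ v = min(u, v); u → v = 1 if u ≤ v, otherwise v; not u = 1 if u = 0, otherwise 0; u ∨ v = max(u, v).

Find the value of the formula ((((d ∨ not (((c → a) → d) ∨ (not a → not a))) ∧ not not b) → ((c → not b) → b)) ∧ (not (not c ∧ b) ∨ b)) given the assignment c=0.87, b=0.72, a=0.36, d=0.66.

(c → a): 0.87 > 0.36, so result = 0.36
((c → a) → d): 0.36 ≤ 0.66, so result = 1
not a: Gödel ¬ of 0.36 = 0 (operand ≠ 0)
not a: Gödel ¬ of 0.36 = 0 (operand ≠ 0)
(not a → not a): 0 ≤ 0, so result = 1
(((c → a) → d) ∨ (not a → not a)) = max(1, 1) = 1
not (((c → a) → d) ∨ (not a → not a)): Gödel ¬ of 1 = 0 (operand ≠ 0)
(d ∨ not (((c → a) → d) ∨ (not a → not a))) = max(0.66, 0) = 0.66
not b: Gödel ¬ of 0.72 = 0 (operand ≠ 0)
not not b: Gödel ¬ of 0 = 1 (operand is 0)
((d ∨ not (((c → a) → d) ∨ (not a → not a))) ∧ not not b) = min(0.66, 1) = 0.66
not b: Gödel ¬ of 0.72 = 0 (operand ≠ 0)
(c → not b): 0.87 > 0, so result = 0
((c → not b) → b): 0 ≤ 0.72, so result = 1
(((d ∨ not (((c → a) → d) ∨ (not a → not a))) ∧ not not b) → ((c → not b) → b)): 0.66 ≤ 1, so result = 1
not c: Gödel ¬ of 0.87 = 0 (operand ≠ 0)
(not c ∧ b) = min(0, 0.72) = 0
not (not c ∧ b): Gödel ¬ of 0 = 1 (operand is 0)
(not (not c ∧ b) ∨ b) = max(1, 0.72) = 1
((((d ∨ not (((c → a) → d) ∨ (not a → not a))) ∧ not not b) → ((c → not b) → b)) ∧ (not (not c ∧ b) ∨ b)) = min(1, 1) = 1

1.00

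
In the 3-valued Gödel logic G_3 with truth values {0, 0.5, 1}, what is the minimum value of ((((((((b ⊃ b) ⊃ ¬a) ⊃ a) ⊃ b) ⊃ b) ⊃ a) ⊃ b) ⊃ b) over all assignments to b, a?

The minimum is attained at b = 0.5, a = 0:
  (b ⊃ b): 0.5 ≤ 0.5, so result = 1
  ¬a: Gödel ¬ of 0 = 1 (operand is 0)
  ((b ⊃ b) ⊃ ¬a): 1 ≤ 1, so result = 1
  (((b ⊃ b) ⊃ ¬a) ⊃ a): 1 > 0, so result = 0
  ((((b ⊃ b) ⊃ ¬a) ⊃ a) ⊃ b): 0 ≤ 0.5, so result = 1
  (((((b ⊃ b) ⊃ ¬a) ⊃ a) ⊃ b) ⊃ b): 1 > 0.5, so result = 0.5
  ((((((b ⊃ b) ⊃ ¬a) ⊃ a) ⊃ b) ⊃ b) ⊃ a): 0.5 > 0, so result = 0
  (((((((b ⊃ b) ⊃ ¬a) ⊃ a) ⊃ b) ⊃ b) ⊃ a) ⊃ b): 0 ≤ 0.5, so result = 1
  ((((((((b ⊃ b) ⊃ ¬a) ⊃ a) ⊃ b) ⊃ b) ⊃ a) ⊃ b) ⊃ b): 1 > 0.5, so result = 0.5
Checking all 9 assignments confirms none give a value below 0.50.

0.50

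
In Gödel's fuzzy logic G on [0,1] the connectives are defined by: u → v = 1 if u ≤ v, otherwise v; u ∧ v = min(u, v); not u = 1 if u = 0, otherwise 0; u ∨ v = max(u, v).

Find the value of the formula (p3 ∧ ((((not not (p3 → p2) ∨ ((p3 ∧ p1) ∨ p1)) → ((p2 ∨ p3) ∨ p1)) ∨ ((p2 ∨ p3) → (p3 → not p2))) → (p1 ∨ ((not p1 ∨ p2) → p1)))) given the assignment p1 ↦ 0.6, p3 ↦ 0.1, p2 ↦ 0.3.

(p3 → p2): 0.1 ≤ 0.3, so result = 1
not (p3 → p2): Gödel ¬ of 1 = 0 (operand ≠ 0)
not not (p3 → p2): Gödel ¬ of 0 = 1 (operand is 0)
(p3 ∧ p1) = min(0.1, 0.6) = 0.1
((p3 ∧ p1) ∨ p1) = max(0.1, 0.6) = 0.6
(not not (p3 → p2) ∨ ((p3 ∧ p1) ∨ p1)) = max(1, 0.6) = 1
(p2 ∨ p3) = max(0.3, 0.1) = 0.3
((p2 ∨ p3) ∨ p1) = max(0.3, 0.6) = 0.6
((not not (p3 → p2) ∨ ((p3 ∧ p1) ∨ p1)) → ((p2 ∨ p3) ∨ p1)): 1 > 0.6, so result = 0.6
(p2 ∨ p3) = max(0.3, 0.1) = 0.3
not p2: Gödel ¬ of 0.3 = 0 (operand ≠ 0)
(p3 → not p2): 0.1 > 0, so result = 0
((p2 ∨ p3) → (p3 → not p2)): 0.3 > 0, so result = 0
(((not not (p3 → p2) ∨ ((p3 ∧ p1) ∨ p1)) → ((p2 ∨ p3) ∨ p1)) ∨ ((p2 ∨ p3) → (p3 → not p2))) = max(0.6, 0) = 0.6
not p1: Gödel ¬ of 0.6 = 0 (operand ≠ 0)
(not p1 ∨ p2) = max(0, 0.3) = 0.3
((not p1 ∨ p2) → p1): 0.3 ≤ 0.6, so result = 1
(p1 ∨ ((not p1 ∨ p2) → p1)) = max(0.6, 1) = 1
((((not not (p3 → p2) ∨ ((p3 ∧ p1) ∨ p1)) → ((p2 ∨ p3) ∨ p1)) ∨ ((p2 ∨ p3) → (p3 → not p2))) → (p1 ∨ ((not p1 ∨ p2) → p1))): 0.6 ≤ 1, so result = 1
(p3 ∧ ((((not not (p3 → p2) ∨ ((p3 ∧ p1) ∨ p1)) → ((p2 ∨ p3) ∨ p1)) ∨ ((p2 ∨ p3) → (p3 → not p2))) → (p1 ∨ ((not p1 ∨ p2) → p1)))) = min(0.1, 1) = 0.1

0.10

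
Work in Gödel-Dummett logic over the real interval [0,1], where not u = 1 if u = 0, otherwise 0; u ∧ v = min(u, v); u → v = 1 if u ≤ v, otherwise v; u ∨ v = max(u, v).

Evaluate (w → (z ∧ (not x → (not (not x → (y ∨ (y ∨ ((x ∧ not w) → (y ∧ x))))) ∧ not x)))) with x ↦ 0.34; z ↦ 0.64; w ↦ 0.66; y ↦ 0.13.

not x: Gödel ¬ of 0.34 = 0 (operand ≠ 0)
not x: Gödel ¬ of 0.34 = 0 (operand ≠ 0)
not w: Gödel ¬ of 0.66 = 0 (operand ≠ 0)
(x ∧ not w) = min(0.34, 0) = 0
(y ∧ x) = min(0.13, 0.34) = 0.13
((x ∧ not w) → (y ∧ x)): 0 ≤ 0.13, so result = 1
(y ∨ ((x ∧ not w) → (y ∧ x))) = max(0.13, 1) = 1
(y ∨ (y ∨ ((x ∧ not w) → (y ∧ x)))) = max(0.13, 1) = 1
(not x → (y ∨ (y ∨ ((x ∧ not w) → (y ∧ x))))): 0 ≤ 1, so result = 1
not (not x → (y ∨ (y ∨ ((x ∧ not w) → (y ∧ x))))): Gödel ¬ of 1 = 0 (operand ≠ 0)
not x: Gödel ¬ of 0.34 = 0 (operand ≠ 0)
(not (not x → (y ∨ (y ∨ ((x ∧ not w) → (y ∧ x))))) ∧ not x) = min(0, 0) = 0
(not x → (not (not x → (y ∨ (y ∨ ((x ∧ not w) → (y ∧ x))))) ∧ not x)): 0 ≤ 0, so result = 1
(z ∧ (not x → (not (not x → (y ∨ (y ∨ ((x ∧ not w) → (y ∧ x))))) ∧ not x))) = min(0.64, 1) = 0.64
(w → (z ∧ (not x → (not (not x → (y ∨ (y ∨ ((x ∧ not w) → (y ∧ x))))) ∧ not x)))): 0.66 > 0.64, so result = 0.64

0.64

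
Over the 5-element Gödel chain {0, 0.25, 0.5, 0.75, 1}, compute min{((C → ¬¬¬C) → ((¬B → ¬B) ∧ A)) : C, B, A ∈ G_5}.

0.00

The minimum is attained at C = 0, B = 0, A = 0:
  ¬C: Gödel ¬ of 0 = 1 (operand is 0)
  ¬¬C: Gödel ¬ of 1 = 0 (operand ≠ 0)
  ¬¬¬C: Gödel ¬ of 0 = 1 (operand is 0)
  (C → ¬¬¬C): 0 ≤ 1, so result = 1
  ¬B: Gödel ¬ of 0 = 1 (operand is 0)
  ¬B: Gödel ¬ of 0 = 1 (operand is 0)
  (¬B → ¬B): 1 ≤ 1, so result = 1
  ((¬B → ¬B) ∧ A) = min(1, 0) = 0
  ((C → ¬¬¬C) → ((¬B → ¬B) ∧ A)): 1 > 0, so result = 0
Checking all 125 assignments confirms none give a value below 0.00.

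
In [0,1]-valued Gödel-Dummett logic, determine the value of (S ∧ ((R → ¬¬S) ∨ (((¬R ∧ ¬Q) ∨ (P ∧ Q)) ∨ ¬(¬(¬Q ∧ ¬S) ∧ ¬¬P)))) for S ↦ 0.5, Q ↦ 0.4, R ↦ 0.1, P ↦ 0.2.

0.50

¬S: Gödel ¬ of 0.5 = 0 (operand ≠ 0)
¬¬S: Gödel ¬ of 0 = 1 (operand is 0)
(R → ¬¬S): 0.1 ≤ 1, so result = 1
¬R: Gödel ¬ of 0.1 = 0 (operand ≠ 0)
¬Q: Gödel ¬ of 0.4 = 0 (operand ≠ 0)
(¬R ∧ ¬Q) = min(0, 0) = 0
(P ∧ Q) = min(0.2, 0.4) = 0.2
((¬R ∧ ¬Q) ∨ (P ∧ Q)) = max(0, 0.2) = 0.2
¬Q: Gödel ¬ of 0.4 = 0 (operand ≠ 0)
¬S: Gödel ¬ of 0.5 = 0 (operand ≠ 0)
(¬Q ∧ ¬S) = min(0, 0) = 0
¬(¬Q ∧ ¬S): Gödel ¬ of 0 = 1 (operand is 0)
¬P: Gödel ¬ of 0.2 = 0 (operand ≠ 0)
¬¬P: Gödel ¬ of 0 = 1 (operand is 0)
(¬(¬Q ∧ ¬S) ∧ ¬¬P) = min(1, 1) = 1
¬(¬(¬Q ∧ ¬S) ∧ ¬¬P): Gödel ¬ of 1 = 0 (operand ≠ 0)
(((¬R ∧ ¬Q) ∨ (P ∧ Q)) ∨ ¬(¬(¬Q ∧ ¬S) ∧ ¬¬P)) = max(0.2, 0) = 0.2
((R → ¬¬S) ∨ (((¬R ∧ ¬Q) ∨ (P ∧ Q)) ∨ ¬(¬(¬Q ∧ ¬S) ∧ ¬¬P))) = max(1, 0.2) = 1
(S ∧ ((R → ¬¬S) ∨ (((¬R ∧ ¬Q) ∨ (P ∧ Q)) ∨ ¬(¬(¬Q ∧ ¬S) ∧ ¬¬P)))) = min(0.5, 1) = 0.5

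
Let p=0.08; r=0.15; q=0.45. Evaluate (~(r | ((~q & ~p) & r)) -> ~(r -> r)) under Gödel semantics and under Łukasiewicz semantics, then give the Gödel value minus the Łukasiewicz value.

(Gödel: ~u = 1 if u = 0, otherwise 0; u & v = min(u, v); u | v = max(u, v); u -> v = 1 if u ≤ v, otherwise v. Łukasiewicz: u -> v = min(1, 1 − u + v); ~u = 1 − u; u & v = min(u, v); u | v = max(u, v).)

Gödel evaluation:
  ~q: Gödel ¬ of 0.45 = 0 (operand ≠ 0)
  ~p: Gödel ¬ of 0.08 = 0 (operand ≠ 0)
  (~q & ~p) = min(0, 0) = 0
  ((~q & ~p) & r) = min(0, 0.15) = 0
  (r | ((~q & ~p) & r)) = max(0.15, 0) = 0.15
  ~(r | ((~q & ~p) & r)): Gödel ¬ of 0.15 = 0 (operand ≠ 0)
  (r -> r): 0.15 ≤ 0.15, so result = 1
  ~(r -> r): Gödel ¬ of 1 = 0 (operand ≠ 0)
  (~(r | ((~q & ~p) & r)) -> ~(r -> r)): 0 ≤ 0, so result = 1
  Gödel value = 1
Łukasiewicz evaluation:
  ~q: Łukasiewicz ¬ gives 1 − 0.45 = 0.55
  ~p: Łukasiewicz ¬ gives 1 − 0.08 = 0.92
  (~q & ~p) = min(0.55, 0.92) = 0.55
  ((~q & ~p) & r) = min(0.55, 0.15) = 0.15
  (r | ((~q & ~p) & r)) = max(0.15, 0.15) = 0.15
  ~(r | ((~q & ~p) & r)): Łukasiewicz ¬ gives 1 − 0.15 = 0.85
  (r -> r): min(1, 1 − 0.15 + 0.15) = 1
  ~(r -> r): Łukasiewicz ¬ gives 1 − 1 = 0
  (~(r | ((~q & ~p) & r)) -> ~(r -> r)): min(1, 1 − 0.85 + 0) = 0.15
  Łukasiewicz value = 0.15
Difference: 1 − 0.15 = 0.85

0.85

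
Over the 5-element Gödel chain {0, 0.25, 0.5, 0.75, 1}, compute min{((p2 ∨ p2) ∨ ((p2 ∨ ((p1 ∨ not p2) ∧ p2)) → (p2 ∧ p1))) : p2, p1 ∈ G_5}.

The minimum is attained at p2 = 0.25, p1 = 0:
  (p2 ∨ p2) = max(0.25, 0.25) = 0.25
  not p2: Gödel ¬ of 0.25 = 0 (operand ≠ 0)
  (p1 ∨ not p2) = max(0, 0) = 0
  ((p1 ∨ not p2) ∧ p2) = min(0, 0.25) = 0
  (p2 ∨ ((p1 ∨ not p2) ∧ p2)) = max(0.25, 0) = 0.25
  (p2 ∧ p1) = min(0.25, 0) = 0
  ((p2 ∨ ((p1 ∨ not p2) ∧ p2)) → (p2 ∧ p1)): 0.25 > 0, so result = 0
  ((p2 ∨ p2) ∨ ((p2 ∨ ((p1 ∨ not p2) ∧ p2)) → (p2 ∧ p1))) = max(0.25, 0) = 0.25
Checking all 25 assignments confirms none give a value below 0.25.

0.25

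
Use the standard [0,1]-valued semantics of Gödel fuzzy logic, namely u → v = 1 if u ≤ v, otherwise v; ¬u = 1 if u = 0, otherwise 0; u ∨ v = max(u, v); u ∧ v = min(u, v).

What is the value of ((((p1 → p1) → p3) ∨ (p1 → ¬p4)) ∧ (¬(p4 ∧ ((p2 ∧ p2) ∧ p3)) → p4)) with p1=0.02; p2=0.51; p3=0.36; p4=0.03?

0.36

(p1 → p1): 0.02 ≤ 0.02, so result = 1
((p1 → p1) → p3): 1 > 0.36, so result = 0.36
¬p4: Gödel ¬ of 0.03 = 0 (operand ≠ 0)
(p1 → ¬p4): 0.02 > 0, so result = 0
(((p1 → p1) → p3) ∨ (p1 → ¬p4)) = max(0.36, 0) = 0.36
(p2 ∧ p2) = min(0.51, 0.51) = 0.51
((p2 ∧ p2) ∧ p3) = min(0.51, 0.36) = 0.36
(p4 ∧ ((p2 ∧ p2) ∧ p3)) = min(0.03, 0.36) = 0.03
¬(p4 ∧ ((p2 ∧ p2) ∧ p3)): Gödel ¬ of 0.03 = 0 (operand ≠ 0)
(¬(p4 ∧ ((p2 ∧ p2) ∧ p3)) → p4): 0 ≤ 0.03, so result = 1
((((p1 → p1) → p3) ∨ (p1 → ¬p4)) ∧ (¬(p4 ∧ ((p2 ∧ p2) ∧ p3)) → p4)) = min(0.36, 1) = 0.36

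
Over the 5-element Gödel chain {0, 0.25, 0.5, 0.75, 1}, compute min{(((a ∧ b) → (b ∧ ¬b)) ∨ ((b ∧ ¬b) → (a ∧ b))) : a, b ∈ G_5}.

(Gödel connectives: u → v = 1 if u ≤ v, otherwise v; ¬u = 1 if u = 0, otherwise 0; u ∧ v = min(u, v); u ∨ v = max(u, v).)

1.00

Every assignment gives 1. For instance at a = 0, b = 0:
  (a ∧ b) = min(0, 0) = 0
  ¬b: Gödel ¬ of 0 = 1 (operand is 0)
  (b ∧ ¬b) = min(0, 1) = 0
  ((a ∧ b) → (b ∧ ¬b)): 0 ≤ 0, so result = 1
  ¬b: Gödel ¬ of 0 = 1 (operand is 0)
  (b ∧ ¬b) = min(0, 1) = 0
  (a ∧ b) = min(0, 0) = 0
  ((b ∧ ¬b) → (a ∧ b)): 0 ≤ 0, so result = 1
  (((a ∧ b) → (b ∧ ¬b)) ∨ ((b ∧ ¬b) → (a ∧ b))) = max(1, 1) = 1
All 25 assignments give value 1 — the formula is a G_5-tautology.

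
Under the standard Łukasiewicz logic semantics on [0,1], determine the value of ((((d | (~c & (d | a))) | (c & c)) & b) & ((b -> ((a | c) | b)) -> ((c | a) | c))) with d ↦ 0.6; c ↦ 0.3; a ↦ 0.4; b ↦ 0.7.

~c: Łukasiewicz ¬ gives 1 − 0.3 = 0.7
(d | a) = max(0.6, 0.4) = 0.6
(~c & (d | a)) = min(0.7, 0.6) = 0.6
(d | (~c & (d | a))) = max(0.6, 0.6) = 0.6
(c & c) = min(0.3, 0.3) = 0.3
((d | (~c & (d | a))) | (c & c)) = max(0.6, 0.3) = 0.6
(((d | (~c & (d | a))) | (c & c)) & b) = min(0.6, 0.7) = 0.6
(a | c) = max(0.4, 0.3) = 0.4
((a | c) | b) = max(0.4, 0.7) = 0.7
(b -> ((a | c) | b)): min(1, 1 − 0.7 + 0.7) = 1
(c | a) = max(0.3, 0.4) = 0.4
((c | a) | c) = max(0.4, 0.3) = 0.4
((b -> ((a | c) | b)) -> ((c | a) | c)): min(1, 1 − 1 + 0.4) = 0.4
((((d | (~c & (d | a))) | (c & c)) & b) & ((b -> ((a | c) | b)) -> ((c | a) | c))) = min(0.6, 0.4) = 0.4

0.40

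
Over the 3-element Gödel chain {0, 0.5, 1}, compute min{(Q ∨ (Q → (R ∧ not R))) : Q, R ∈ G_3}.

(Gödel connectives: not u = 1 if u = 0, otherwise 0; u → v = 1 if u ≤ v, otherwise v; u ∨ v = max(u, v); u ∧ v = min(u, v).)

The minimum is attained at Q = 0.5, R = 0:
  not R: Gödel ¬ of 0 = 1 (operand is 0)
  (R ∧ not R) = min(0, 1) = 0
  (Q → (R ∧ not R)): 0.5 > 0, so result = 0
  (Q ∨ (Q → (R ∧ not R))) = max(0.5, 0) = 0.5
Checking all 9 assignments confirms none give a value below 0.50.

0.50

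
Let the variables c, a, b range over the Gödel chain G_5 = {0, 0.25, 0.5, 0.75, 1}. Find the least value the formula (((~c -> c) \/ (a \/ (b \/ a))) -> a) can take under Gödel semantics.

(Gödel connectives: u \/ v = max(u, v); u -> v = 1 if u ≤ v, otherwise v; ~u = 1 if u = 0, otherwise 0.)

0.00

The minimum is attained at c = 0, a = 0, b = 0.25:
  ~c: Gödel ¬ of 0 = 1 (operand is 0)
  (~c -> c): 1 > 0, so result = 0
  (b \/ a) = max(0.25, 0) = 0.25
  (a \/ (b \/ a)) = max(0, 0.25) = 0.25
  ((~c -> c) \/ (a \/ (b \/ a))) = max(0, 0.25) = 0.25
  (((~c -> c) \/ (a \/ (b \/ a))) -> a): 0.25 > 0, so result = 0
Checking all 125 assignments confirms none give a value below 0.00.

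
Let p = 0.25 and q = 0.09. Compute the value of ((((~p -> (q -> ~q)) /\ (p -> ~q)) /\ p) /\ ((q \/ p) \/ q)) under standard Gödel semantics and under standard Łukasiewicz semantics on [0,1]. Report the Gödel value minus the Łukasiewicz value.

-0.25

Gödel evaluation:
  ~p: Gödel ¬ of 0.25 = 0 (operand ≠ 0)
  ~q: Gödel ¬ of 0.09 = 0 (operand ≠ 0)
  (q -> ~q): 0.09 > 0, so result = 0
  (~p -> (q -> ~q)): 0 ≤ 0, so result = 1
  ~q: Gödel ¬ of 0.09 = 0 (operand ≠ 0)
  (p -> ~q): 0.25 > 0, so result = 0
  ((~p -> (q -> ~q)) /\ (p -> ~q)) = min(1, 0) = 0
  (((~p -> (q -> ~q)) /\ (p -> ~q)) /\ p) = min(0, 0.25) = 0
  (q \/ p) = max(0.09, 0.25) = 0.25
  ((q \/ p) \/ q) = max(0.25, 0.09) = 0.25
  ((((~p -> (q -> ~q)) /\ (p -> ~q)) /\ p) /\ ((q \/ p) \/ q)) = min(0, 0.25) = 0
  Gödel value = 0
Łukasiewicz evaluation:
  ~p: Łukasiewicz ¬ gives 1 − 0.25 = 0.75
  ~q: Łukasiewicz ¬ gives 1 − 0.09 = 0.91
  (q -> ~q): min(1, 1 − 0.09 + 0.91) = 1
  (~p -> (q -> ~q)): min(1, 1 − 0.75 + 1) = 1
  ~q: Łukasiewicz ¬ gives 1 − 0.09 = 0.91
  (p -> ~q): min(1, 1 − 0.25 + 0.91) = 1
  ((~p -> (q -> ~q)) /\ (p -> ~q)) = min(1, 1) = 1
  (((~p -> (q -> ~q)) /\ (p -> ~q)) /\ p) = min(1, 0.25) = 0.25
  (q \/ p) = max(0.09, 0.25) = 0.25
  ((q \/ p) \/ q) = max(0.25, 0.09) = 0.25
  ((((~p -> (q -> ~q)) /\ (p -> ~q)) /\ p) /\ ((q \/ p) \/ q)) = min(0.25, 0.25) = 0.25
  Łukasiewicz value = 0.25
Difference: 0 − 0.25 = -0.25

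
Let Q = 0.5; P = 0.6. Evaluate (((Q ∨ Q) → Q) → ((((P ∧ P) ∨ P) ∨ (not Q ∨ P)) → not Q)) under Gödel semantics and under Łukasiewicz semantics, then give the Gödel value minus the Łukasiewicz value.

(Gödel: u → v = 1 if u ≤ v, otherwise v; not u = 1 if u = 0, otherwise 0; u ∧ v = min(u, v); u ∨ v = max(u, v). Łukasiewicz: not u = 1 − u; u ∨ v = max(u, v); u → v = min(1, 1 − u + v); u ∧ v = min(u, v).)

-0.90

Gödel evaluation:
  (Q ∨ Q) = max(0.5, 0.5) = 0.5
  ((Q ∨ Q) → Q): 0.5 ≤ 0.5, so result = 1
  (P ∧ P) = min(0.6, 0.6) = 0.6
  ((P ∧ P) ∨ P) = max(0.6, 0.6) = 0.6
  not Q: Gödel ¬ of 0.5 = 0 (operand ≠ 0)
  (not Q ∨ P) = max(0, 0.6) = 0.6
  (((P ∧ P) ∨ P) ∨ (not Q ∨ P)) = max(0.6, 0.6) = 0.6
  not Q: Gödel ¬ of 0.5 = 0 (operand ≠ 0)
  ((((P ∧ P) ∨ P) ∨ (not Q ∨ P)) → not Q): 0.6 > 0, so result = 0
  (((Q ∨ Q) → Q) → ((((P ∧ P) ∨ P) ∨ (not Q ∨ P)) → not Q)): 1 > 0, so result = 0
  Gödel value = 0
Łukasiewicz evaluation:
  (Q ∨ Q) = max(0.5, 0.5) = 0.5
  ((Q ∨ Q) → Q): min(1, 1 − 0.5 + 0.5) = 1
  (P ∧ P) = min(0.6, 0.6) = 0.6
  ((P ∧ P) ∨ P) = max(0.6, 0.6) = 0.6
  not Q: Łukasiewicz ¬ gives 1 − 0.5 = 0.5
  (not Q ∨ P) = max(0.5, 0.6) = 0.6
  (((P ∧ P) ∨ P) ∨ (not Q ∨ P)) = max(0.6, 0.6) = 0.6
  not Q: Łukasiewicz ¬ gives 1 − 0.5 = 0.5
  ((((P ∧ P) ∨ P) ∨ (not Q ∨ P)) → not Q): min(1, 1 − 0.6 + 0.5) = 0.9
  (((Q ∨ Q) → Q) → ((((P ∧ P) ∨ P) ∨ (not Q ∨ P)) → not Q)): min(1, 1 − 1 + 0.9) = 0.9
  Łukasiewicz value = 0.9
Difference: 0 − 0.9 = -0.90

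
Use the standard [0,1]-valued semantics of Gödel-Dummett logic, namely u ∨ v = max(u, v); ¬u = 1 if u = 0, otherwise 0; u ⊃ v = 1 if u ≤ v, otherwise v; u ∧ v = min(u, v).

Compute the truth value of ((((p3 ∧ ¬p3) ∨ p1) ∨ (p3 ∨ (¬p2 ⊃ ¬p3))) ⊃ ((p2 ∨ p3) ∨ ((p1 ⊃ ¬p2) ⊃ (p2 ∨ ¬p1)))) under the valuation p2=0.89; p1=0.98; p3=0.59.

¬p3: Gödel ¬ of 0.59 = 0 (operand ≠ 0)
(p3 ∧ ¬p3) = min(0.59, 0) = 0
((p3 ∧ ¬p3) ∨ p1) = max(0, 0.98) = 0.98
¬p2: Gödel ¬ of 0.89 = 0 (operand ≠ 0)
¬p3: Gödel ¬ of 0.59 = 0 (operand ≠ 0)
(¬p2 ⊃ ¬p3): 0 ≤ 0, so result = 1
(p3 ∨ (¬p2 ⊃ ¬p3)) = max(0.59, 1) = 1
(((p3 ∧ ¬p3) ∨ p1) ∨ (p3 ∨ (¬p2 ⊃ ¬p3))) = max(0.98, 1) = 1
(p2 ∨ p3) = max(0.89, 0.59) = 0.89
¬p2: Gödel ¬ of 0.89 = 0 (operand ≠ 0)
(p1 ⊃ ¬p2): 0.98 > 0, so result = 0
¬p1: Gödel ¬ of 0.98 = 0 (operand ≠ 0)
(p2 ∨ ¬p1) = max(0.89, 0) = 0.89
((p1 ⊃ ¬p2) ⊃ (p2 ∨ ¬p1)): 0 ≤ 0.89, so result = 1
((p2 ∨ p3) ∨ ((p1 ⊃ ¬p2) ⊃ (p2 ∨ ¬p1))) = max(0.89, 1) = 1
((((p3 ∧ ¬p3) ∨ p1) ∨ (p3 ∨ (¬p2 ⊃ ¬p3))) ⊃ ((p2 ∨ p3) ∨ ((p1 ⊃ ¬p2) ⊃ (p2 ∨ ¬p1)))): 1 ≤ 1, so result = 1

1.00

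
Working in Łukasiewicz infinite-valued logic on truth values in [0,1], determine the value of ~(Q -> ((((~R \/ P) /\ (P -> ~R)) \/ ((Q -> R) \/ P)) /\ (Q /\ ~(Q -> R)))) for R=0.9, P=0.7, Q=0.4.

0.40

~R: Łukasiewicz ¬ gives 1 − 0.9 = 0.1
(~R \/ P) = max(0.1, 0.7) = 0.7
~R: Łukasiewicz ¬ gives 1 − 0.9 = 0.1
(P -> ~R): min(1, 1 − 0.7 + 0.1) = 0.4
((~R \/ P) /\ (P -> ~R)) = min(0.7, 0.4) = 0.4
(Q -> R): min(1, 1 − 0.4 + 0.9) = 1
((Q -> R) \/ P) = max(1, 0.7) = 1
(((~R \/ P) /\ (P -> ~R)) \/ ((Q -> R) \/ P)) = max(0.4, 1) = 1
(Q -> R): min(1, 1 − 0.4 + 0.9) = 1
~(Q -> R): Łukasiewicz ¬ gives 1 − 1 = 0
(Q /\ ~(Q -> R)) = min(0.4, 0) = 0
((((~R \/ P) /\ (P -> ~R)) \/ ((Q -> R) \/ P)) /\ (Q /\ ~(Q -> R))) = min(1, 0) = 0
(Q -> ((((~R \/ P) /\ (P -> ~R)) \/ ((Q -> R) \/ P)) /\ (Q /\ ~(Q -> R)))): min(1, 1 − 0.4 + 0) = 0.6
~(Q -> ((((~R \/ P) /\ (P -> ~R)) \/ ((Q -> R) \/ P)) /\ (Q /\ ~(Q -> R)))): Łukasiewicz ¬ gives 1 − 0.6 = 0.4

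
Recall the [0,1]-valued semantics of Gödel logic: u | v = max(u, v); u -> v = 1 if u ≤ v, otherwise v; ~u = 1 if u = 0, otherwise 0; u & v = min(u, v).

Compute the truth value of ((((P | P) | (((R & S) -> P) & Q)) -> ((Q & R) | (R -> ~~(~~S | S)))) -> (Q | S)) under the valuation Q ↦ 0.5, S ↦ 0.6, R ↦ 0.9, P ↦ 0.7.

0.60

(P | P) = max(0.7, 0.7) = 0.7
(R & S) = min(0.9, 0.6) = 0.6
((R & S) -> P): 0.6 ≤ 0.7, so result = 1
(((R & S) -> P) & Q) = min(1, 0.5) = 0.5
((P | P) | (((R & S) -> P) & Q)) = max(0.7, 0.5) = 0.7
(Q & R) = min(0.5, 0.9) = 0.5
~S: Gödel ¬ of 0.6 = 0 (operand ≠ 0)
~~S: Gödel ¬ of 0 = 1 (operand is 0)
(~~S | S) = max(1, 0.6) = 1
~(~~S | S): Gödel ¬ of 1 = 0 (operand ≠ 0)
~~(~~S | S): Gödel ¬ of 0 = 1 (operand is 0)
(R -> ~~(~~S | S)): 0.9 ≤ 1, so result = 1
((Q & R) | (R -> ~~(~~S | S))) = max(0.5, 1) = 1
(((P | P) | (((R & S) -> P) & Q)) -> ((Q & R) | (R -> ~~(~~S | S)))): 0.7 ≤ 1, so result = 1
(Q | S) = max(0.5, 0.6) = 0.6
((((P | P) | (((R & S) -> P) & Q)) -> ((Q & R) | (R -> ~~(~~S | S)))) -> (Q | S)): 1 > 0.6, so result = 0.6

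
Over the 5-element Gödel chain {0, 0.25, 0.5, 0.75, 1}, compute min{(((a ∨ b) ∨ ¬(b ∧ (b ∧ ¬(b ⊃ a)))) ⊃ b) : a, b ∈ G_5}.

0.00

The minimum is attained at a = 0, b = 0:
  (a ∨ b) = max(0, 0) = 0
  (b ⊃ a): 0 ≤ 0, so result = 1
  ¬(b ⊃ a): Gödel ¬ of 1 = 0 (operand ≠ 0)
  (b ∧ ¬(b ⊃ a)) = min(0, 0) = 0
  (b ∧ (b ∧ ¬(b ⊃ a))) = min(0, 0) = 0
  ¬(b ∧ (b ∧ ¬(b ⊃ a))): Gödel ¬ of 0 = 1 (operand is 0)
  ((a ∨ b) ∨ ¬(b ∧ (b ∧ ¬(b ⊃ a)))) = max(0, 1) = 1
  (((a ∨ b) ∨ ¬(b ∧ (b ∧ ¬(b ⊃ a)))) ⊃ b): 1 > 0, so result = 0
Checking all 25 assignments confirms none give a value below 0.00.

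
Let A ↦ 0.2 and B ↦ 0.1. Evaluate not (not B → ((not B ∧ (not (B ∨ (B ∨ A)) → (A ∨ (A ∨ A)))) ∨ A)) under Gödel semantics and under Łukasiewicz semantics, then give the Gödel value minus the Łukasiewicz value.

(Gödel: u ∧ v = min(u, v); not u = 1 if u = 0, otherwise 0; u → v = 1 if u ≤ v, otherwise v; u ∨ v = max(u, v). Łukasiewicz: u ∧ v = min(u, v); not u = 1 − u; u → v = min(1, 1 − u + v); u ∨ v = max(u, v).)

Gödel evaluation:
  not B: Gödel ¬ of 0.1 = 0 (operand ≠ 0)
  not B: Gödel ¬ of 0.1 = 0 (operand ≠ 0)
  (B ∨ A) = max(0.1, 0.2) = 0.2
  (B ∨ (B ∨ A)) = max(0.1, 0.2) = 0.2
  not (B ∨ (B ∨ A)): Gödel ¬ of 0.2 = 0 (operand ≠ 0)
  (A ∨ A) = max(0.2, 0.2) = 0.2
  (A ∨ (A ∨ A)) = max(0.2, 0.2) = 0.2
  (not (B ∨ (B ∨ A)) → (A ∨ (A ∨ A))): 0 ≤ 0.2, so result = 1
  (not B ∧ (not (B ∨ (B ∨ A)) → (A ∨ (A ∨ A)))) = min(0, 1) = 0
  ((not B ∧ (not (B ∨ (B ∨ A)) → (A ∨ (A ∨ A)))) ∨ A) = max(0, 0.2) = 0.2
  (not B → ((not B ∧ (not (B ∨ (B ∨ A)) → (A ∨ (A ∨ A)))) ∨ A)): 0 ≤ 0.2, so result = 1
  not (not B → ((not B ∧ (not (B ∨ (B ∨ A)) → (A ∨ (A ∨ A)))) ∨ A)): Gödel ¬ of 1 = 0 (operand ≠ 0)
  Gödel value = 0
Łukasiewicz evaluation:
  not B: Łukasiewicz ¬ gives 1 − 0.1 = 0.9
  not B: Łukasiewicz ¬ gives 1 − 0.1 = 0.9
  (B ∨ A) = max(0.1, 0.2) = 0.2
  (B ∨ (B ∨ A)) = max(0.1, 0.2) = 0.2
  not (B ∨ (B ∨ A)): Łukasiewicz ¬ gives 1 − 0.2 = 0.8
  (A ∨ A) = max(0.2, 0.2) = 0.2
  (A ∨ (A ∨ A)) = max(0.2, 0.2) = 0.2
  (not (B ∨ (B ∨ A)) → (A ∨ (A ∨ A))): min(1, 1 − 0.8 + 0.2) = 0.4
  (not B ∧ (not (B ∨ (B ∨ A)) → (A ∨ (A ∨ A)))) = min(0.9, 0.4) = 0.4
  ((not B ∧ (not (B ∨ (B ∨ A)) → (A ∨ (A ∨ A)))) ∨ A) = max(0.4, 0.2) = 0.4
  (not B → ((not B ∧ (not (B ∨ (B ∨ A)) → (A ∨ (A ∨ A)))) ∨ A)): min(1, 1 − 0.9 + 0.4) = 0.5
  not (not B → ((not B ∧ (not (B ∨ (B ∨ A)) → (A ∨ (A ∨ A)))) ∨ A)): Łukasiewicz ¬ gives 1 − 0.5 = 0.5
  Łukasiewicz value = 0.5
Difference: 0 − 0.5 = -0.50

-0.50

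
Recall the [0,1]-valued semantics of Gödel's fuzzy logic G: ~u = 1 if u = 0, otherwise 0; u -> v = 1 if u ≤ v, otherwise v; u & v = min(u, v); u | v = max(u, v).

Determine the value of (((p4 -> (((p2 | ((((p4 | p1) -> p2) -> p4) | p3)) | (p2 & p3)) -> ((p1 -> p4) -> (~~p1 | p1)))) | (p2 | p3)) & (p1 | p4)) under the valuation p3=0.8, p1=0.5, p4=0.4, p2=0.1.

(p4 | p1) = max(0.4, 0.5) = 0.5
((p4 | p1) -> p2): 0.5 > 0.1, so result = 0.1
(((p4 | p1) -> p2) -> p4): 0.1 ≤ 0.4, so result = 1
((((p4 | p1) -> p2) -> p4) | p3) = max(1, 0.8) = 1
(p2 | ((((p4 | p1) -> p2) -> p4) | p3)) = max(0.1, 1) = 1
(p2 & p3) = min(0.1, 0.8) = 0.1
((p2 | ((((p4 | p1) -> p2) -> p4) | p3)) | (p2 & p3)) = max(1, 0.1) = 1
(p1 -> p4): 0.5 > 0.4, so result = 0.4
~p1: Gödel ¬ of 0.5 = 0 (operand ≠ 0)
~~p1: Gödel ¬ of 0 = 1 (operand is 0)
(~~p1 | p1) = max(1, 0.5) = 1
((p1 -> p4) -> (~~p1 | p1)): 0.4 ≤ 1, so result = 1
(((p2 | ((((p4 | p1) -> p2) -> p4) | p3)) | (p2 & p3)) -> ((p1 -> p4) -> (~~p1 | p1))): 1 ≤ 1, so result = 1
(p4 -> (((p2 | ((((p4 | p1) -> p2) -> p4) | p3)) | (p2 & p3)) -> ((p1 -> p4) -> (~~p1 | p1)))): 0.4 ≤ 1, so result = 1
(p2 | p3) = max(0.1, 0.8) = 0.8
((p4 -> (((p2 | ((((p4 | p1) -> p2) -> p4) | p3)) | (p2 & p3)) -> ((p1 -> p4) -> (~~p1 | p1)))) | (p2 | p3)) = max(1, 0.8) = 1
(p1 | p4) = max(0.5, 0.4) = 0.5
(((p4 -> (((p2 | ((((p4 | p1) -> p2) -> p4) | p3)) | (p2 & p3)) -> ((p1 -> p4) -> (~~p1 | p1)))) | (p2 | p3)) & (p1 | p4)) = min(1, 0.5) = 0.5

0.50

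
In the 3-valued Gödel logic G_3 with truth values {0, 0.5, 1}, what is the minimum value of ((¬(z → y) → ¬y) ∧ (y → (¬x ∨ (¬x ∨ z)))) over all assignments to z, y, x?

The minimum is attained at z = 0, y = 0.5, x = 0.5:
  (z → y): 0 ≤ 0.5, so result = 1
  ¬(z → y): Gödel ¬ of 1 = 0 (operand ≠ 0)
  ¬y: Gödel ¬ of 0.5 = 0 (operand ≠ 0)
  (¬(z → y) → ¬y): 0 ≤ 0, so result = 1
  ¬x: Gödel ¬ of 0.5 = 0 (operand ≠ 0)
  ¬x: Gödel ¬ of 0.5 = 0 (operand ≠ 0)
  (¬x ∨ z) = max(0, 0) = 0
  (¬x ∨ (¬x ∨ z)) = max(0, 0) = 0
  (y → (¬x ∨ (¬x ∨ z))): 0.5 > 0, so result = 0
  ((¬(z → y) → ¬y) ∧ (y → (¬x ∨ (¬x ∨ z)))) = min(1, 0) = 0
Checking all 27 assignments confirms none give a value below 0.00.

0.00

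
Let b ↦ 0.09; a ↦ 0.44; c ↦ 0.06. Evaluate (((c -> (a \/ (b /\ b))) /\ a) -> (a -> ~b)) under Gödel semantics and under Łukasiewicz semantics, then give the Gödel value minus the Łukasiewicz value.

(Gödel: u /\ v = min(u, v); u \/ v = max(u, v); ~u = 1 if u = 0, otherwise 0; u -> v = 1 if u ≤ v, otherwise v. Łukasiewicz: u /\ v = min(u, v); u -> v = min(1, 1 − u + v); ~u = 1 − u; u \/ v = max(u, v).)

Gödel evaluation:
  (b /\ b) = min(0.09, 0.09) = 0.09
  (a \/ (b /\ b)) = max(0.44, 0.09) = 0.44
  (c -> (a \/ (b /\ b))): 0.06 ≤ 0.44, so result = 1
  ((c -> (a \/ (b /\ b))) /\ a) = min(1, 0.44) = 0.44
  ~b: Gödel ¬ of 0.09 = 0 (operand ≠ 0)
  (a -> ~b): 0.44 > 0, so result = 0
  (((c -> (a \/ (b /\ b))) /\ a) -> (a -> ~b)): 0.44 > 0, so result = 0
  Gödel value = 0
Łukasiewicz evaluation:
  (b /\ b) = min(0.09, 0.09) = 0.09
  (a \/ (b /\ b)) = max(0.44, 0.09) = 0.44
  (c -> (a \/ (b /\ b))): min(1, 1 − 0.06 + 0.44) = 1
  ((c -> (a \/ (b /\ b))) /\ a) = min(1, 0.44) = 0.44
  ~b: Łukasiewicz ¬ gives 1 − 0.09 = 0.91
  (a -> ~b): min(1, 1 − 0.44 + 0.91) = 1
  (((c -> (a \/ (b /\ b))) /\ a) -> (a -> ~b)): min(1, 1 − 0.44 + 1) = 1
  Łukasiewicz value = 1
Difference: 0 − 1 = -1.00

-1.00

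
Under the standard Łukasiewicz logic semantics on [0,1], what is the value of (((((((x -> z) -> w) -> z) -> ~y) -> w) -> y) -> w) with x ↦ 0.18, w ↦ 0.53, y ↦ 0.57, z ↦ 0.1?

0.55

(x -> z): min(1, 1 − 0.18 + 0.1) = 0.92
((x -> z) -> w): min(1, 1 − 0.92 + 0.53) = 0.61
(((x -> z) -> w) -> z): min(1, 1 − 0.61 + 0.1) = 0.49
~y: Łukasiewicz ¬ gives 1 − 0.57 = 0.43
((((x -> z) -> w) -> z) -> ~y): min(1, 1 − 0.49 + 0.43) = 0.94
(((((x -> z) -> w) -> z) -> ~y) -> w): min(1, 1 − 0.94 + 0.53) = 0.59
((((((x -> z) -> w) -> z) -> ~y) -> w) -> y): min(1, 1 − 0.59 + 0.57) = 0.98
(((((((x -> z) -> w) -> z) -> ~y) -> w) -> y) -> w): min(1, 1 − 0.98 + 0.53) = 0.55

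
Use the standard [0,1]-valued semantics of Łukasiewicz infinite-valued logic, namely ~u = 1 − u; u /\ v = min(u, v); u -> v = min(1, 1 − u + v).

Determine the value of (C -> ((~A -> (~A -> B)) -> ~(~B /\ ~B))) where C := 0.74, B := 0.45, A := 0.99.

~A: Łukasiewicz ¬ gives 1 − 0.99 = 0.01
~A: Łukasiewicz ¬ gives 1 − 0.99 = 0.01
(~A -> B): min(1, 1 − 0.01 + 0.45) = 1
(~A -> (~A -> B)): min(1, 1 − 0.01 + 1) = 1
~B: Łukasiewicz ¬ gives 1 − 0.45 = 0.55
~B: Łukasiewicz ¬ gives 1 − 0.45 = 0.55
(~B /\ ~B) = min(0.55, 0.55) = 0.55
~(~B /\ ~B): Łukasiewicz ¬ gives 1 − 0.55 = 0.45
((~A -> (~A -> B)) -> ~(~B /\ ~B)): min(1, 1 − 1 + 0.45) = 0.45
(C -> ((~A -> (~A -> B)) -> ~(~B /\ ~B))): min(1, 1 − 0.74 + 0.45) = 0.71

0.71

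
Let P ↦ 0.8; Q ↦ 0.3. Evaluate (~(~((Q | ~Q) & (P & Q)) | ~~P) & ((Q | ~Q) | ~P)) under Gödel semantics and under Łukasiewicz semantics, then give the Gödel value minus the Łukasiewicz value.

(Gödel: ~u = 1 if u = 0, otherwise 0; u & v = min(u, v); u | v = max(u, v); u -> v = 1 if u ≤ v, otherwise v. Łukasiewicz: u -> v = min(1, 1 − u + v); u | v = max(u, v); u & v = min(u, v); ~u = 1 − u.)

-0.20

Gödel evaluation:
  ~Q: Gödel ¬ of 0.3 = 0 (operand ≠ 0)
  (Q | ~Q) = max(0.3, 0) = 0.3
  (P & Q) = min(0.8, 0.3) = 0.3
  ((Q | ~Q) & (P & Q)) = min(0.3, 0.3) = 0.3
  ~((Q | ~Q) & (P & Q)): Gödel ¬ of 0.3 = 0 (operand ≠ 0)
  ~P: Gödel ¬ of 0.8 = 0 (operand ≠ 0)
  ~~P: Gödel ¬ of 0 = 1 (operand is 0)
  (~((Q | ~Q) & (P & Q)) | ~~P) = max(0, 1) = 1
  ~(~((Q | ~Q) & (P & Q)) | ~~P): Gödel ¬ of 1 = 0 (operand ≠ 0)
  ~Q: Gödel ¬ of 0.3 = 0 (operand ≠ 0)
  (Q | ~Q) = max(0.3, 0) = 0.3
  ~P: Gödel ¬ of 0.8 = 0 (operand ≠ 0)
  ((Q | ~Q) | ~P) = max(0.3, 0) = 0.3
  (~(~((Q | ~Q) & (P & Q)) | ~~P) & ((Q | ~Q) | ~P)) = min(0, 0.3) = 0
  Gödel value = 0
Łukasiewicz evaluation:
  ~Q: Łukasiewicz ¬ gives 1 − 0.3 = 0.7
  (Q | ~Q) = max(0.3, 0.7) = 0.7
  (P & Q) = min(0.8, 0.3) = 0.3
  ((Q | ~Q) & (P & Q)) = min(0.7, 0.3) = 0.3
  ~((Q | ~Q) & (P & Q)): Łukasiewicz ¬ gives 1 − 0.3 = 0.7
  ~P: Łukasiewicz ¬ gives 1 − 0.8 = 0.2
  ~~P: Łukasiewicz ¬ gives 1 − 0.2 = 0.8
  (~((Q | ~Q) & (P & Q)) | ~~P) = max(0.7, 0.8) = 0.8
  ~(~((Q | ~Q) & (P & Q)) | ~~P): Łukasiewicz ¬ gives 1 − 0.8 = 0.2
  ~Q: Łukasiewicz ¬ gives 1 − 0.3 = 0.7
  (Q | ~Q) = max(0.3, 0.7) = 0.7
  ~P: Łukasiewicz ¬ gives 1 − 0.8 = 0.2
  ((Q | ~Q) | ~P) = max(0.7, 0.2) = 0.7
  (~(~((Q | ~Q) & (P & Q)) | ~~P) & ((Q | ~Q) | ~P)) = min(0.2, 0.7) = 0.2
  Łukasiewicz value = 0.2
Difference: 0 − 0.2 = -0.20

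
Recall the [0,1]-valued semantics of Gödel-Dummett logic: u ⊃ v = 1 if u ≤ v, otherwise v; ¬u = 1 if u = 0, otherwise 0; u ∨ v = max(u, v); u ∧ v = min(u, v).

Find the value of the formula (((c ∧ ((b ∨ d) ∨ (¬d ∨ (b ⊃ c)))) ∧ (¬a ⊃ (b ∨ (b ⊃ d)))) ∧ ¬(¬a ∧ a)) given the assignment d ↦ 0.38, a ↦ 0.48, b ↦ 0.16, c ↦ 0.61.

(b ∨ d) = max(0.16, 0.38) = 0.38
¬d: Gödel ¬ of 0.38 = 0 (operand ≠ 0)
(b ⊃ c): 0.16 ≤ 0.61, so result = 1
(¬d ∨ (b ⊃ c)) = max(0, 1) = 1
((b ∨ d) ∨ (¬d ∨ (b ⊃ c))) = max(0.38, 1) = 1
(c ∧ ((b ∨ d) ∨ (¬d ∨ (b ⊃ c)))) = min(0.61, 1) = 0.61
¬a: Gödel ¬ of 0.48 = 0 (operand ≠ 0)
(b ⊃ d): 0.16 ≤ 0.38, so result = 1
(b ∨ (b ⊃ d)) = max(0.16, 1) = 1
(¬a ⊃ (b ∨ (b ⊃ d))): 0 ≤ 1, so result = 1
((c ∧ ((b ∨ d) ∨ (¬d ∨ (b ⊃ c)))) ∧ (¬a ⊃ (b ∨ (b ⊃ d)))) = min(0.61, 1) = 0.61
¬a: Gödel ¬ of 0.48 = 0 (operand ≠ 0)
(¬a ∧ a) = min(0, 0.48) = 0
¬(¬a ∧ a): Gödel ¬ of 0 = 1 (operand is 0)
(((c ∧ ((b ∨ d) ∨ (¬d ∨ (b ⊃ c)))) ∧ (¬a ⊃ (b ∨ (b ⊃ d)))) ∧ ¬(¬a ∧ a)) = min(0.61, 1) = 0.61

0.61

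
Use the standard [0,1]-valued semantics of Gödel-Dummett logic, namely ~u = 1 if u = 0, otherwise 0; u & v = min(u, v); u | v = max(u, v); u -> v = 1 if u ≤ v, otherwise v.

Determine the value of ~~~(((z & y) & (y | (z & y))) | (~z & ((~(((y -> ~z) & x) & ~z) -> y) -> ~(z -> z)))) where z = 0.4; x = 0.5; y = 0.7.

(z & y) = min(0.4, 0.7) = 0.4
(z & y) = min(0.4, 0.7) = 0.4
(y | (z & y)) = max(0.7, 0.4) = 0.7
((z & y) & (y | (z & y))) = min(0.4, 0.7) = 0.4
~z: Gödel ¬ of 0.4 = 0 (operand ≠ 0)
~z: Gödel ¬ of 0.4 = 0 (operand ≠ 0)
(y -> ~z): 0.7 > 0, so result = 0
((y -> ~z) & x) = min(0, 0.5) = 0
~z: Gödel ¬ of 0.4 = 0 (operand ≠ 0)
(((y -> ~z) & x) & ~z) = min(0, 0) = 0
~(((y -> ~z) & x) & ~z): Gödel ¬ of 0 = 1 (operand is 0)
(~(((y -> ~z) & x) & ~z) -> y): 1 > 0.7, so result = 0.7
(z -> z): 0.4 ≤ 0.4, so result = 1
~(z -> z): Gödel ¬ of 1 = 0 (operand ≠ 0)
((~(((y -> ~z) & x) & ~z) -> y) -> ~(z -> z)): 0.7 > 0, so result = 0
(~z & ((~(((y -> ~z) & x) & ~z) -> y) -> ~(z -> z))) = min(0, 0) = 0
(((z & y) & (y | (z & y))) | (~z & ((~(((y -> ~z) & x) & ~z) -> y) -> ~(z -> z)))) = max(0.4, 0) = 0.4
~(((z & y) & (y | (z & y))) | (~z & ((~(((y -> ~z) & x) & ~z) -> y) -> ~(z -> z)))): Gödel ¬ of 0.4 = 0 (operand ≠ 0)
~~(((z & y) & (y | (z & y))) | (~z & ((~(((y -> ~z) & x) & ~z) -> y) -> ~(z -> z)))): Gödel ¬ of 0 = 1 (operand is 0)
~~~(((z & y) & (y | (z & y))) | (~z & ((~(((y -> ~z) & x) & ~z) -> y) -> ~(z -> z)))): Gödel ¬ of 1 = 0 (operand ≠ 0)

0.00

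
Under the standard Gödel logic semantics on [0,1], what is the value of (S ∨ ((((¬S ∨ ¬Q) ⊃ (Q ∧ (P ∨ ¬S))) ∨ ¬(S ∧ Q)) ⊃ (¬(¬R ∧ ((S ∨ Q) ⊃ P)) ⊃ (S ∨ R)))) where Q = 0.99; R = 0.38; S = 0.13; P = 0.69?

¬S: Gödel ¬ of 0.13 = 0 (operand ≠ 0)
¬Q: Gödel ¬ of 0.99 = 0 (operand ≠ 0)
(¬S ∨ ¬Q) = max(0, 0) = 0
¬S: Gödel ¬ of 0.13 = 0 (operand ≠ 0)
(P ∨ ¬S) = max(0.69, 0) = 0.69
(Q ∧ (P ∨ ¬S)) = min(0.99, 0.69) = 0.69
((¬S ∨ ¬Q) ⊃ (Q ∧ (P ∨ ¬S))): 0 ≤ 0.69, so result = 1
(S ∧ Q) = min(0.13, 0.99) = 0.13
¬(S ∧ Q): Gödel ¬ of 0.13 = 0 (operand ≠ 0)
(((¬S ∨ ¬Q) ⊃ (Q ∧ (P ∨ ¬S))) ∨ ¬(S ∧ Q)) = max(1, 0) = 1
¬R: Gödel ¬ of 0.38 = 0 (operand ≠ 0)
(S ∨ Q) = max(0.13, 0.99) = 0.99
((S ∨ Q) ⊃ P): 0.99 > 0.69, so result = 0.69
(¬R ∧ ((S ∨ Q) ⊃ P)) = min(0, 0.69) = 0
¬(¬R ∧ ((S ∨ Q) ⊃ P)): Gödel ¬ of 0 = 1 (operand is 0)
(S ∨ R) = max(0.13, 0.38) = 0.38
(¬(¬R ∧ ((S ∨ Q) ⊃ P)) ⊃ (S ∨ R)): 1 > 0.38, so result = 0.38
((((¬S ∨ ¬Q) ⊃ (Q ∧ (P ∨ ¬S))) ∨ ¬(S ∧ Q)) ⊃ (¬(¬R ∧ ((S ∨ Q) ⊃ P)) ⊃ (S ∨ R))): 1 > 0.38, so result = 0.38
(S ∨ ((((¬S ∨ ¬Q) ⊃ (Q ∧ (P ∨ ¬S))) ∨ ¬(S ∧ Q)) ⊃ (¬(¬R ∧ ((S ∨ Q) ⊃ P)) ⊃ (S ∨ R)))) = max(0.13, 0.38) = 0.38

0.38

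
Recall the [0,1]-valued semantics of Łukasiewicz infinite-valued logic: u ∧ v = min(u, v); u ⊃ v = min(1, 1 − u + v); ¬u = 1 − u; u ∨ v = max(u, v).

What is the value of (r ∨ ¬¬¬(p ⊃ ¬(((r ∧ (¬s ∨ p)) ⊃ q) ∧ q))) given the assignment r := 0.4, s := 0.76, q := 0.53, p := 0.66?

¬s: Łukasiewicz ¬ gives 1 − 0.76 = 0.24
(¬s ∨ p) = max(0.24, 0.66) = 0.66
(r ∧ (¬s ∨ p)) = min(0.4, 0.66) = 0.4
((r ∧ (¬s ∨ p)) ⊃ q): min(1, 1 − 0.4 + 0.53) = 1
(((r ∧ (¬s ∨ p)) ⊃ q) ∧ q) = min(1, 0.53) = 0.53
¬(((r ∧ (¬s ∨ p)) ⊃ q) ∧ q): Łukasiewicz ¬ gives 1 − 0.53 = 0.47
(p ⊃ ¬(((r ∧ (¬s ∨ p)) ⊃ q) ∧ q)): min(1, 1 − 0.66 + 0.47) = 0.81
¬(p ⊃ ¬(((r ∧ (¬s ∨ p)) ⊃ q) ∧ q)): Łukasiewicz ¬ gives 1 − 0.81 = 0.19
¬¬(p ⊃ ¬(((r ∧ (¬s ∨ p)) ⊃ q) ∧ q)): Łukasiewicz ¬ gives 1 − 0.19 = 0.81
¬¬¬(p ⊃ ¬(((r ∧ (¬s ∨ p)) ⊃ q) ∧ q)): Łukasiewicz ¬ gives 1 − 0.81 = 0.19
(r ∨ ¬¬¬(p ⊃ ¬(((r ∧ (¬s ∨ p)) ⊃ q) ∧ q))) = max(0.4, 0.19) = 0.4

0.40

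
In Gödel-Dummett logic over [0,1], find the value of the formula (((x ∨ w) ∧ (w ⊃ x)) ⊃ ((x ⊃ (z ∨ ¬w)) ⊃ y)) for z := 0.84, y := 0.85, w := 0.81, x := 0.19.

(x ∨ w) = max(0.19, 0.81) = 0.81
(w ⊃ x): 0.81 > 0.19, so result = 0.19
((x ∨ w) ∧ (w ⊃ x)) = min(0.81, 0.19) = 0.19
¬w: Gödel ¬ of 0.81 = 0 (operand ≠ 0)
(z ∨ ¬w) = max(0.84, 0) = 0.84
(x ⊃ (z ∨ ¬w)): 0.19 ≤ 0.84, so result = 1
((x ⊃ (z ∨ ¬w)) ⊃ y): 1 > 0.85, so result = 0.85
(((x ∨ w) ∧ (w ⊃ x)) ⊃ ((x ⊃ (z ∨ ¬w)) ⊃ y)): 0.19 ≤ 0.85, so result = 1

1.00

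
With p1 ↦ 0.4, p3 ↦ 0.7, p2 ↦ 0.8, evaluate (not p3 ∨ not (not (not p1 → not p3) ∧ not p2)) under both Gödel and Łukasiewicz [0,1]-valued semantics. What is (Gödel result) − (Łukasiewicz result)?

0.20

Gödel evaluation:
  not p3: Gödel ¬ of 0.7 = 0 (operand ≠ 0)
  not p1: Gödel ¬ of 0.4 = 0 (operand ≠ 0)
  not p3: Gödel ¬ of 0.7 = 0 (operand ≠ 0)
  (not p1 → not p3): 0 ≤ 0, so result = 1
  not (not p1 → not p3): Gödel ¬ of 1 = 0 (operand ≠ 0)
  not p2: Gödel ¬ of 0.8 = 0 (operand ≠ 0)
  (not (not p1 → not p3) ∧ not p2) = min(0, 0) = 0
  not (not (not p1 → not p3) ∧ not p2): Gödel ¬ of 0 = 1 (operand is 0)
  (not p3 ∨ not (not (not p1 → not p3) ∧ not p2)) = max(0, 1) = 1
  Gödel value = 1
Łukasiewicz evaluation:
  not p3: Łukasiewicz ¬ gives 1 − 0.7 = 0.3
  not p1: Łukasiewicz ¬ gives 1 − 0.4 = 0.6
  not p3: Łukasiewicz ¬ gives 1 − 0.7 = 0.3
  (not p1 → not p3): min(1, 1 − 0.6 + 0.3) = 0.7
  not (not p1 → not p3): Łukasiewicz ¬ gives 1 − 0.7 = 0.3
  not p2: Łukasiewicz ¬ gives 1 − 0.8 = 0.2
  (not (not p1 → not p3) ∧ not p2) = min(0.3, 0.2) = 0.2
  not (not (not p1 → not p3) ∧ not p2): Łukasiewicz ¬ gives 1 − 0.2 = 0.8
  (not p3 ∨ not (not (not p1 → not p3) ∧ not p2)) = max(0.3, 0.8) = 0.8
  Łukasiewicz value = 0.8
Difference: 1 − 0.8 = 0.20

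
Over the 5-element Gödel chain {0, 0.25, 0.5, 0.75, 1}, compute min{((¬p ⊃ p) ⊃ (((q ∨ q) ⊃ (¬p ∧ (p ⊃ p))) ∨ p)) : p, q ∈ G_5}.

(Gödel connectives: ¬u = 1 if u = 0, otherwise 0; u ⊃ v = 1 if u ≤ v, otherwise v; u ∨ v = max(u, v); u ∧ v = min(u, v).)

The minimum is attained at p = 0.25, q = 0.25:
  ¬p: Gödel ¬ of 0.25 = 0 (operand ≠ 0)
  (¬p ⊃ p): 0 ≤ 0.25, so result = 1
  (q ∨ q) = max(0.25, 0.25) = 0.25
  ¬p: Gödel ¬ of 0.25 = 0 (operand ≠ 0)
  (p ⊃ p): 0.25 ≤ 0.25, so result = 1
  (¬p ∧ (p ⊃ p)) = min(0, 1) = 0
  ((q ∨ q) ⊃ (¬p ∧ (p ⊃ p))): 0.25 > 0, so result = 0
  (((q ∨ q) ⊃ (¬p ∧ (p ⊃ p))) ∨ p) = max(0, 0.25) = 0.25
  ((¬p ⊃ p) ⊃ (((q ∨ q) ⊃ (¬p ∧ (p ⊃ p))) ∨ p)): 1 > 0.25, so result = 0.25
Checking all 25 assignments confirms none give a value below 0.25.

0.25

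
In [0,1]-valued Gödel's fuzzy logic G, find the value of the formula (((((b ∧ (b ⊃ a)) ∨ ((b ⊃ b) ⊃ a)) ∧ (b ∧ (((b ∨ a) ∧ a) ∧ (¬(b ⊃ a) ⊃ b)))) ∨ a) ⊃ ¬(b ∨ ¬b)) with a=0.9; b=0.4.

0.00

(b ⊃ a): 0.4 ≤ 0.9, so result = 1
(b ∧ (b ⊃ a)) = min(0.4, 1) = 0.4
(b ⊃ b): 0.4 ≤ 0.4, so result = 1
((b ⊃ b) ⊃ a): 1 > 0.9, so result = 0.9
((b ∧ (b ⊃ a)) ∨ ((b ⊃ b) ⊃ a)) = max(0.4, 0.9) = 0.9
(b ∨ a) = max(0.4, 0.9) = 0.9
((b ∨ a) ∧ a) = min(0.9, 0.9) = 0.9
(b ⊃ a): 0.4 ≤ 0.9, so result = 1
¬(b ⊃ a): Gödel ¬ of 1 = 0 (operand ≠ 0)
(¬(b ⊃ a) ⊃ b): 0 ≤ 0.4, so result = 1
(((b ∨ a) ∧ a) ∧ (¬(b ⊃ a) ⊃ b)) = min(0.9, 1) = 0.9
(b ∧ (((b ∨ a) ∧ a) ∧ (¬(b ⊃ a) ⊃ b))) = min(0.4, 0.9) = 0.4
(((b ∧ (b ⊃ a)) ∨ ((b ⊃ b) ⊃ a)) ∧ (b ∧ (((b ∨ a) ∧ a) ∧ (¬(b ⊃ a) ⊃ b)))) = min(0.9, 0.4) = 0.4
((((b ∧ (b ⊃ a)) ∨ ((b ⊃ b) ⊃ a)) ∧ (b ∧ (((b ∨ a) ∧ a) ∧ (¬(b ⊃ a) ⊃ b)))) ∨ a) = max(0.4, 0.9) = 0.9
¬b: Gödel ¬ of 0.4 = 0 (operand ≠ 0)
(b ∨ ¬b) = max(0.4, 0) = 0.4
¬(b ∨ ¬b): Gödel ¬ of 0.4 = 0 (operand ≠ 0)
(((((b ∧ (b ⊃ a)) ∨ ((b ⊃ b) ⊃ a)) ∧ (b ∧ (((b ∨ a) ∧ a) ∧ (¬(b ⊃ a) ⊃ b)))) ∨ a) ⊃ ¬(b ∨ ¬b)): 0.9 > 0, so result = 0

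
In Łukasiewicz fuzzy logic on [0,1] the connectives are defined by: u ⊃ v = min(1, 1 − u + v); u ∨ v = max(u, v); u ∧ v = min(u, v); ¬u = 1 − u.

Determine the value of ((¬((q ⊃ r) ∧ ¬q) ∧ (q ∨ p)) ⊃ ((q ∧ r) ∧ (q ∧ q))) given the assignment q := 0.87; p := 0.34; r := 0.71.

0.84

(q ⊃ r): min(1, 1 − 0.87 + 0.71) = 0.84
¬q: Łukasiewicz ¬ gives 1 − 0.87 = 0.13
((q ⊃ r) ∧ ¬q) = min(0.84, 0.13) = 0.13
¬((q ⊃ r) ∧ ¬q): Łukasiewicz ¬ gives 1 − 0.13 = 0.87
(q ∨ p) = max(0.87, 0.34) = 0.87
(¬((q ⊃ r) ∧ ¬q) ∧ (q ∨ p)) = min(0.87, 0.87) = 0.87
(q ∧ r) = min(0.87, 0.71) = 0.71
(q ∧ q) = min(0.87, 0.87) = 0.87
((q ∧ r) ∧ (q ∧ q)) = min(0.71, 0.87) = 0.71
((¬((q ⊃ r) ∧ ¬q) ∧ (q ∨ p)) ⊃ ((q ∧ r) ∧ (q ∧ q))): min(1, 1 − 0.87 + 0.71) = 0.84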